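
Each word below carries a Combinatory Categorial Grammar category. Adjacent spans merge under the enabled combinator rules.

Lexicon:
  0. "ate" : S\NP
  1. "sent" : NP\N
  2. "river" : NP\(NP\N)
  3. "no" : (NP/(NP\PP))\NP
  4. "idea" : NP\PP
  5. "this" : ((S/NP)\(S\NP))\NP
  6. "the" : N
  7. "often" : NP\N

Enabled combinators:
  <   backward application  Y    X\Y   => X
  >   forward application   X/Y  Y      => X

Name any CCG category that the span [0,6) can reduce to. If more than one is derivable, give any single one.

[0,8] S   >
  [0,6] S/NP   <
    [0,1] "ate" : S\NP
    [1,6] (S/NP)\(S\NP)   <
      [1,5] NP   >
        [1,4] NP/(NP\PP)   <
          [1,3] NP   <
            [1,2] "sent" : NP\N
            [2,3] "river" : NP\(NP\N)
          [3,4] "no" : (NP/(NP\PP))\NP
        [4,5] "idea" : NP\PP
      [5,6] "this" : ((S/NP)\(S\NP))\NP
  [6,8] NP   <
    [6,7] "the" : N
    [7,8] "often" : NP\N

S/NP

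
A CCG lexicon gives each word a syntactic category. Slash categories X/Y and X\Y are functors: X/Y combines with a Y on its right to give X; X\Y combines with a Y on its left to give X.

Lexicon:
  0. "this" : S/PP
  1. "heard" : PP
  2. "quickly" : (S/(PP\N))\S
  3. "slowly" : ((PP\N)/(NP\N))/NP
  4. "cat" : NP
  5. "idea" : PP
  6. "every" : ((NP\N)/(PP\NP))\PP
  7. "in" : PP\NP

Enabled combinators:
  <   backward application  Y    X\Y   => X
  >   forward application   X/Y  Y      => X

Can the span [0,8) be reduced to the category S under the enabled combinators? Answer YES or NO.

YES

[0,8] S   >
  [0,3] S/(PP\N)   <
    [0,2] S   >
      [0,1] "this" : S/PP
      [1,2] "heard" : PP
    [2,3] "quickly" : (S/(PP\N))\S
  [3,8] PP\N   >
    [3,5] (PP\N)/(NP\N)   >
      [3,4] "slowly" : ((PP\N)/(NP\N))/NP
      [4,5] "cat" : NP
    [5,8] NP\N   >
      [5,7] (NP\N)/(PP\NP)   <
        [5,6] "idea" : PP
        [6,7] "every" : ((NP\N)/(PP\NP))\PP
      [7,8] "in" : PP\NP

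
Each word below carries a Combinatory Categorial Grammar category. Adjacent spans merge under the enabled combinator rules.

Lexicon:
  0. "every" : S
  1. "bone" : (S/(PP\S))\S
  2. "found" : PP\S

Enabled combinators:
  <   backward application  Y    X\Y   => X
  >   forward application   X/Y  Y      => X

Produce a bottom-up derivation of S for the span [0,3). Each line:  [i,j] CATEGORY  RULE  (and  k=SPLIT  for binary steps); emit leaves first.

[0,3] S   >
  [0,2] S/(PP\S)   <
    [0,1] "every" : S
    [1,2] "bone" : (S/(PP\S))\S
  [2,3] "found" : PP\S

[0,1] S  lex  "every"
[1,2] (S/(PP\S))\S  lex  "bone"
[0,2] S/(PP\S)  <  k=1
[2,3] PP\S  lex  "found"
[0,3] S  >  k=2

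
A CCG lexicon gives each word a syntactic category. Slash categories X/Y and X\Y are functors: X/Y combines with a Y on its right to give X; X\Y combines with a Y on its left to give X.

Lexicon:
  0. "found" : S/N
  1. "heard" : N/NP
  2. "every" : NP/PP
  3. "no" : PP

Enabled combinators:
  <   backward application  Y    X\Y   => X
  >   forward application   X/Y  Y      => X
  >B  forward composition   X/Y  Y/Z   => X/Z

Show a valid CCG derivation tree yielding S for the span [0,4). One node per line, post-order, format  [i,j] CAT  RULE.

[0,1] S/N  lex  "found"
[1,2] N/NP  lex  "heard"
[0,2] S/NP  >B  k=1
[2,3] NP/PP  lex  "every"
[3,4] PP  lex  "no"
[2,4] NP  >  k=3
[0,4] S  >  k=2

[0,4] S   >
  [0,2] S/NP   >B
    [0,1] "found" : S/N
    [1,2] "heard" : N/NP
  [2,4] NP   >
    [2,3] "every" : NP/PP
    [3,4] "no" : PP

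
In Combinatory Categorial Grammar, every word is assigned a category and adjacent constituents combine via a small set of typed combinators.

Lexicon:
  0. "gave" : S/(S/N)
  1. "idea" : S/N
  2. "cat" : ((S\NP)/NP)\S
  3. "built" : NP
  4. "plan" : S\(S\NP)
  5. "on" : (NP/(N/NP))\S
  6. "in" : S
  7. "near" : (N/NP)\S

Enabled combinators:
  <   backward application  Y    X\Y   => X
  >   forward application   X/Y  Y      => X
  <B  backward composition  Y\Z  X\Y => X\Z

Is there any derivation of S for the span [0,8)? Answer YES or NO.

S/(S/N) S/N ((S\NP)/NP)\S NP S\(S\NP) (NP/(N/NP))\S S (N/NP)\S
CKY chart[0,8] = {NP}; S ∉ chart

NO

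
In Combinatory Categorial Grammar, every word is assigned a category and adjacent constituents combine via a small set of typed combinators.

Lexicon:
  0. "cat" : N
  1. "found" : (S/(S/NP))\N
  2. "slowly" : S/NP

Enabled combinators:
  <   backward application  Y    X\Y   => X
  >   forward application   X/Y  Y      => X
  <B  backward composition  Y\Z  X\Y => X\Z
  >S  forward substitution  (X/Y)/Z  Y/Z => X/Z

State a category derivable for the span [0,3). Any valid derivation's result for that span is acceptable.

[0,3] S   >
  [0,2] S/(S/NP)   <
    [0,1] "cat" : N
    [1,2] "found" : (S/(S/NP))\N
  [2,3] "slowly" : S/NP

S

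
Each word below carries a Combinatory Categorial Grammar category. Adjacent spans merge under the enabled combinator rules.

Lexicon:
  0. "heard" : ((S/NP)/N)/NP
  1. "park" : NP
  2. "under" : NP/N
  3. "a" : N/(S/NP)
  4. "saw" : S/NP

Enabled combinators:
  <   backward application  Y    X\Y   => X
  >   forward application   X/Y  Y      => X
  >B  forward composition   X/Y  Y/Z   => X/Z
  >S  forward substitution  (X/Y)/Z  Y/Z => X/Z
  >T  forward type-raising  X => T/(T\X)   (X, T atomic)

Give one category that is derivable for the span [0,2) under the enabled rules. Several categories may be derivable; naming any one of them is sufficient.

[0,5] S   >
  [0,3] S/N   >S
    [0,2] (S/NP)/N   >
      [0,1] "heard" : ((S/NP)/N)/NP
      [1,2] "park" : NP
    [2,3] "under" : NP/N
  [3,5] N   >
    [3,4] "a" : N/(S/NP)
    [4,5] "saw" : S/NP

(S/NP)/N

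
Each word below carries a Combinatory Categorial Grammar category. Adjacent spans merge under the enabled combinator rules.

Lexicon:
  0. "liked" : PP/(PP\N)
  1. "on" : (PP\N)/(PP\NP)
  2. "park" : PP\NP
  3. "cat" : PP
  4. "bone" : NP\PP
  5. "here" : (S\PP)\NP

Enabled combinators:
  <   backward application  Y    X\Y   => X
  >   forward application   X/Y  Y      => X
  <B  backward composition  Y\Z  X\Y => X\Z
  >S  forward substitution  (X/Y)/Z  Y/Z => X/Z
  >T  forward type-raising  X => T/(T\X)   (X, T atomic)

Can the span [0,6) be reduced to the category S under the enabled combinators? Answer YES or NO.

YES

[0,6] S   <
  [0,3] PP   >
    [0,1] "liked" : PP/(PP\N)
    [1,3] PP\N   >
      [1,2] "on" : (PP\N)/(PP\NP)
      [2,3] "park" : PP\NP
  [3,6] S\PP   <
    [3,5] NP   >
      [3,4] NP/(NP\PP)   >T
        [3,4] "cat" : PP
      [4,5] "bone" : NP\PP
    [5,6] "here" : (S\PP)\NP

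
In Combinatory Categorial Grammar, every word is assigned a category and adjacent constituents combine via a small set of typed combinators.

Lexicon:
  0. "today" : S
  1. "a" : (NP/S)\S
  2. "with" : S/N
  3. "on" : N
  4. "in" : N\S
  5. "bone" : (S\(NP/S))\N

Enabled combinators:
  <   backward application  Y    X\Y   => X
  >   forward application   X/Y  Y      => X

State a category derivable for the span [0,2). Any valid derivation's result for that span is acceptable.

[0,6] S   <
  [0,2] NP/S   <
    [0,1] "today" : S
    [1,2] "a" : (NP/S)\S
  [2,6] S\(NP/S)   <
    [2,5] N   <
      [2,4] S   >
        [2,3] "with" : S/N
        [3,4] "on" : N
      [4,5] "in" : N\S
    [5,6] "bone" : (S\(NP/S))\N

NP/S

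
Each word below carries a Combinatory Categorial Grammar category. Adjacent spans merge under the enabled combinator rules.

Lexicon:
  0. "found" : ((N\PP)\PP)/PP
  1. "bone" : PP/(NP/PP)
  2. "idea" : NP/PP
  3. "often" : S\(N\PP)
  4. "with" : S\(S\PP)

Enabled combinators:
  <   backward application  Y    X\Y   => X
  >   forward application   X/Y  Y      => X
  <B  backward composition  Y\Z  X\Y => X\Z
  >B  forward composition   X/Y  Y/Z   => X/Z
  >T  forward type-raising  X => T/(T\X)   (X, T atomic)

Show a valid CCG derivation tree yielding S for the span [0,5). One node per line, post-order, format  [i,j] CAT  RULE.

[0,5] S   <
  [0,4] S\PP   <B
    [0,3] (N\PP)\PP   >
      [0,1] "found" : ((N\PP)\PP)/PP
      [1,3] PP   >
        [1,2] "bone" : PP/(NP/PP)
        [2,3] "idea" : NP/PP
    [3,4] "often" : S\(N\PP)
  [4,5] "with" : S\(S\PP)

[0,1] ((N\PP)\PP)/PP  lex  "found"
[1,2] PP/(NP/PP)  lex  "bone"
[2,3] NP/PP  lex  "idea"
[1,3] PP  >  k=2
[0,3] (N\PP)\PP  >  k=1
[3,4] S\(N\PP)  lex  "often"
[0,4] S\PP  <B  k=3
[4,5] S\(S\PP)  lex  "with"
[0,5] S  <  k=4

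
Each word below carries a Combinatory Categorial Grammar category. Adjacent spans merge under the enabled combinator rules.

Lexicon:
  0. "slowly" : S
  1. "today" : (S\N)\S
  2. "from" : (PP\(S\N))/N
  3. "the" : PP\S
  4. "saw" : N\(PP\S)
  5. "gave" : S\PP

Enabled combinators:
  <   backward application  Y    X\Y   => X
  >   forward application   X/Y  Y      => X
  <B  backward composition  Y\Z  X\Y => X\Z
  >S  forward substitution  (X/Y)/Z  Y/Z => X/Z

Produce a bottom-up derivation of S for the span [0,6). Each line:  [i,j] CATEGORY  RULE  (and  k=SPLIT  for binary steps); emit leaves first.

[0,6] S   <
  [0,5] PP   <
    [0,2] S\N   <
      [0,1] "slowly" : S
      [1,2] "today" : (S\N)\S
    [2,5] PP\(S\N)   >
      [2,3] "from" : (PP\(S\N))/N
      [3,5] N   <
        [3,4] "the" : PP\S
        [4,5] "saw" : N\(PP\S)
  [5,6] "gave" : S\PP

[0,1] S  lex  "slowly"
[1,2] (S\N)\S  lex  "today"
[0,2] S\N  <  k=1
[2,3] (PP\(S\N))/N  lex  "from"
[3,4] PP\S  lex  "the"
[4,5] N\(PP\S)  lex  "saw"
[3,5] N  <  k=4
[2,5] PP\(S\N)  >  k=3
[0,5] PP  <  k=2
[5,6] S\PP  lex  "gave"
[0,6] S  <  k=5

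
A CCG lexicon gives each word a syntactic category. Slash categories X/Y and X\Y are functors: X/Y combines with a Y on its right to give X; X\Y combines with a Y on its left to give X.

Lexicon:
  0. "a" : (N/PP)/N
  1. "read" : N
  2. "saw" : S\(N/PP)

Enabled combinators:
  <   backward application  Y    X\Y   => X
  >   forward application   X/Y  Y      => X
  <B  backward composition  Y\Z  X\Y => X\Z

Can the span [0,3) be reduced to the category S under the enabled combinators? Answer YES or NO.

[0,3] S   <
  [0,2] N/PP   >
    [0,1] "a" : (N/PP)/N
    [1,2] "read" : N
  [2,3] "saw" : S\(N/PP)

YES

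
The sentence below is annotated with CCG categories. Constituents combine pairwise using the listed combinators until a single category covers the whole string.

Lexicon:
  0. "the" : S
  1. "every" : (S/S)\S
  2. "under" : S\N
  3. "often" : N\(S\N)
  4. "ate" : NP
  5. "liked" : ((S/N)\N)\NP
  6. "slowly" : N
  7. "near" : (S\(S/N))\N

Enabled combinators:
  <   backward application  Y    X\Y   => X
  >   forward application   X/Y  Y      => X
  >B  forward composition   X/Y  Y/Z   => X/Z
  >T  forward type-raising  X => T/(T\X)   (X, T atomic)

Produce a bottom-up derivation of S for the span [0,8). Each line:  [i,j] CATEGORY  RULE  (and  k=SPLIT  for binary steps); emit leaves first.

[0,8] S   <
  [0,6] S/N   >B
    [0,2] S/S   <
      [0,1] "the" : S
      [1,2] "every" : (S/S)\S
    [2,6] S/N   <
      [2,4] N   <
        [2,3] "under" : S\N
        [3,4] "often" : N\(S\N)
      [4,6] (S/N)\N   <
        [4,5] "ate" : NP
        [5,6] "liked" : ((S/N)\N)\NP
  [6,8] S\(S/N)   <
    [6,7] "slowly" : N
    [7,8] "near" : (S\(S/N))\N

[0,1] S  lex  "the"
[1,2] (S/S)\S  lex  "every"
[0,2] S/S  <  k=1
[2,3] S\N  lex  "under"
[3,4] N\(S\N)  lex  "often"
[2,4] N  <  k=3
[4,5] NP  lex  "ate"
[5,6] ((S/N)\N)\NP  lex  "liked"
[4,6] (S/N)\N  <  k=5
[2,6] S/N  <  k=4
[0,6] S/N  >B  k=2
[6,7] N  lex  "slowly"
[7,8] (S\(S/N))\N  lex  "near"
[6,8] S\(S/N)  <  k=7
[0,8] S  <  k=6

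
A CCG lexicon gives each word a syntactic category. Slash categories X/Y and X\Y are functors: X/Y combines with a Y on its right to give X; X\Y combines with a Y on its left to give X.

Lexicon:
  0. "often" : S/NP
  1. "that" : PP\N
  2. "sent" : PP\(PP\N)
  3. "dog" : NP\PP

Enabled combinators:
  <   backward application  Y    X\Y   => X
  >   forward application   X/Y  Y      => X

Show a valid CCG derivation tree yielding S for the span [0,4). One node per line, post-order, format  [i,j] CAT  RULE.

[0,1] S/NP  lex  "often"
[1,2] PP\N  lex  "that"
[2,3] PP\(PP\N)  lex  "sent"
[1,3] PP  <  k=2
[3,4] NP\PP  lex  "dog"
[1,4] NP  <  k=3
[0,4] S  >  k=1

[0,4] S   >
  [0,1] "often" : S/NP
  [1,4] NP   <
    [1,3] PP   <
      [1,2] "that" : PP\N
      [2,3] "sent" : PP\(PP\N)
    [3,4] "dog" : NP\PP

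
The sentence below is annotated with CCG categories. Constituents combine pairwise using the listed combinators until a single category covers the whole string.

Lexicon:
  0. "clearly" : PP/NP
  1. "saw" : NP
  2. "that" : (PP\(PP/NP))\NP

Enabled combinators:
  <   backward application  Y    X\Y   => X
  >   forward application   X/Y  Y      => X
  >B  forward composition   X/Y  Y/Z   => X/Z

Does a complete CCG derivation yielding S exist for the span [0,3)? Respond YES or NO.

NO

PP/NP NP (PP\(PP/NP))\NP
CKY chart[0,3] = {PP}; S ∉ chart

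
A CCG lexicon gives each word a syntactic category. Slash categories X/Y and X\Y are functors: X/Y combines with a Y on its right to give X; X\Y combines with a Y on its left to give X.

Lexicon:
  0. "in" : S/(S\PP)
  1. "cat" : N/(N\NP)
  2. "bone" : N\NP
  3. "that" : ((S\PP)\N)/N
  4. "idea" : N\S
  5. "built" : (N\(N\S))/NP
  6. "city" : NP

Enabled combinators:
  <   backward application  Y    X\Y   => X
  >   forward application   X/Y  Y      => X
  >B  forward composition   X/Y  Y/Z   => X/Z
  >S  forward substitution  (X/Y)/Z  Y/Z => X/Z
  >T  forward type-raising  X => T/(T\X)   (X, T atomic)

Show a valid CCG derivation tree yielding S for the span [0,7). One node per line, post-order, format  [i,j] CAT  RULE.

[0,7] S   >
  [0,1] "in" : S/(S\PP)
  [1,7] S\PP   <
    [1,3] N   >
      [1,2] "cat" : N/(N\NP)
      [2,3] "bone" : N\NP
    [3,7] (S\PP)\N   >
      [3,4] "that" : ((S\PP)\N)/N
      [4,7] N   <
        [4,5] "idea" : N\S
        [5,7] N\(N\S)   >
          [5,6] "built" : (N\(N\S))/NP
          [6,7] "city" : NP

[0,1] S/(S\PP)  lex  "in"
[1,2] N/(N\NP)  lex  "cat"
[2,3] N\NP  lex  "bone"
[1,3] N  >  k=2
[3,4] ((S\PP)\N)/N  lex  "that"
[4,5] N\S  lex  "idea"
[5,6] (N\(N\S))/NP  lex  "built"
[6,7] NP  lex  "city"
[5,7] N\(N\S)  >  k=6
[4,7] N  <  k=5
[3,7] (S\PP)\N  >  k=4
[1,7] S\PP  <  k=3
[0,7] S  >  k=1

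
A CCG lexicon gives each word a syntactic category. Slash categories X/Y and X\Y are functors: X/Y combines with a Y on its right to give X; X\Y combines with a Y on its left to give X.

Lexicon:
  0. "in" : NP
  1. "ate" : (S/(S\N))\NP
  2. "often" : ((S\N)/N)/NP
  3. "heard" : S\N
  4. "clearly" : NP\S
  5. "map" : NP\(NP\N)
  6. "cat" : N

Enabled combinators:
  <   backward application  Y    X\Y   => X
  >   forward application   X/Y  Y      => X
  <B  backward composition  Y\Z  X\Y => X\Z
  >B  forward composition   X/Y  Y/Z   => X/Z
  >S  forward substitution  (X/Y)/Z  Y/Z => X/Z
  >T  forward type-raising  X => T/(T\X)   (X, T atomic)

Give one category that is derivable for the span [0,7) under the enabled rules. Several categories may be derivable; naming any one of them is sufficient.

S

[0,7] S   >
  [0,2] S/(S\N)   <
    [0,1] "in" : NP
    [1,2] "ate" : (S/(S\N))\NP
  [2,7] S\N   >
    [2,6] (S\N)/N   >
      [2,3] "often" : ((S\N)/N)/NP
      [3,6] NP   <
        [3,5] NP\N   <B
          [3,4] "heard" : S\N
          [4,5] "clearly" : NP\S
        [5,6] "map" : NP\(NP\N)
    [6,7] "cat" : N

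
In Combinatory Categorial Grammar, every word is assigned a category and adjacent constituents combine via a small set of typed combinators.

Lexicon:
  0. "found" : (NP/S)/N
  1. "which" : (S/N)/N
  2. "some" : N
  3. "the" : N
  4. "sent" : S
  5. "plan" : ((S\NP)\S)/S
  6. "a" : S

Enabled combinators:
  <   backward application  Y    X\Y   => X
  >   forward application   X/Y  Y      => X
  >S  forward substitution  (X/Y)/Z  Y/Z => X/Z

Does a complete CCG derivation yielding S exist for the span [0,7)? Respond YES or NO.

[0,7] S   <
  [0,4] NP   >
    [0,3] NP/N   >S
      [0,1] "found" : (NP/S)/N
      [1,3] S/N   >
        [1,2] "which" : (S/N)/N
        [2,3] "some" : N
    [3,4] "the" : N
  [4,7] S\NP   <
    [4,5] "sent" : S
    [5,7] (S\NP)\S   >
      [5,6] "plan" : ((S\NP)\S)/S
      [6,7] "a" : S

YES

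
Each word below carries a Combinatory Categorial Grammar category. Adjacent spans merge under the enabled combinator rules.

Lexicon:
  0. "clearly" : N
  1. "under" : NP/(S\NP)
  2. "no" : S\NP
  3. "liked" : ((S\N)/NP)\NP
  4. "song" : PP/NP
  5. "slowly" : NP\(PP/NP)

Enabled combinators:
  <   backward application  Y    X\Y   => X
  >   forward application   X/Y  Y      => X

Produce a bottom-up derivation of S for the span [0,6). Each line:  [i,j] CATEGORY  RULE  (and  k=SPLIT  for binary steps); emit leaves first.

[0,6] S   <
  [0,1] "clearly" : N
  [1,6] S\N   >
    [1,4] (S\N)/NP   <
      [1,3] NP   >
        [1,2] "under" : NP/(S\NP)
        [2,3] "no" : S\NP
      [3,4] "liked" : ((S\N)/NP)\NP
    [4,6] NP   <
      [4,5] "song" : PP/NP
      [5,6] "slowly" : NP\(PP/NP)

[0,1] N  lex  "clearly"
[1,2] NP/(S\NP)  lex  "under"
[2,3] S\NP  lex  "no"
[1,3] NP  >  k=2
[3,4] ((S\N)/NP)\NP  lex  "liked"
[1,4] (S\N)/NP  <  k=3
[4,5] PP/NP  lex  "song"
[5,6] NP\(PP/NP)  lex  "slowly"
[4,6] NP  <  k=5
[1,6] S\N  >  k=4
[0,6] S  <  k=1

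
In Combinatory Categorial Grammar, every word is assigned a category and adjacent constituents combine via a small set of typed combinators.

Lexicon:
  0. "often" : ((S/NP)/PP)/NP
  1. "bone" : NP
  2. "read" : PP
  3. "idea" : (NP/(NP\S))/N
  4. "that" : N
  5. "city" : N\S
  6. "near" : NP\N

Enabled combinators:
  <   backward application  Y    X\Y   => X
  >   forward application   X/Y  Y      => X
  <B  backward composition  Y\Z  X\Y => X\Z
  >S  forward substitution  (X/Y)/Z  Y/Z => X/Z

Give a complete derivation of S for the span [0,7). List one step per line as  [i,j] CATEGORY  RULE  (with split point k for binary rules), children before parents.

[0,7] S   >
  [0,3] S/NP   >
    [0,2] (S/NP)/PP   >
      [0,1] "often" : ((S/NP)/PP)/NP
      [1,2] "bone" : NP
    [2,3] "read" : PP
  [3,7] NP   >
    [3,5] NP/(NP\S)   >
      [3,4] "idea" : (NP/(NP\S))/N
      [4,5] "that" : N
    [5,7] NP\S   <B
      [5,6] "city" : N\S
      [6,7] "near" : NP\N

[0,1] ((S/NP)/PP)/NP  lex  "often"
[1,2] NP  lex  "bone"
[0,2] (S/NP)/PP  >  k=1
[2,3] PP  lex  "read"
[0,3] S/NP  >  k=2
[3,4] (NP/(NP\S))/N  lex  "idea"
[4,5] N  lex  "that"
[3,5] NP/(NP\S)  >  k=4
[5,6] N\S  lex  "city"
[6,7] NP\N  lex  "near"
[5,7] NP\S  <B  k=6
[3,7] NP  >  k=5
[0,7] S  >  k=3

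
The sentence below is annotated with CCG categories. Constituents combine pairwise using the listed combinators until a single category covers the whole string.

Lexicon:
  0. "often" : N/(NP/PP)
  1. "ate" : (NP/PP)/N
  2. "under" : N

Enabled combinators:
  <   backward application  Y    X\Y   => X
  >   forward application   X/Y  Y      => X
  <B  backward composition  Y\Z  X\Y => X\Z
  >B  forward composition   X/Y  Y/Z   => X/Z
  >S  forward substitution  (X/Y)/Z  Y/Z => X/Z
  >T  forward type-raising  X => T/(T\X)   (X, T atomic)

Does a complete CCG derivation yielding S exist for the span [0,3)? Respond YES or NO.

NO

N/(NP/PP) (NP/PP)/N N
CKY chart[0,3] = {N, N/(N\N), NP/(NP\N), PP/(PP\N), S/(S\N)}; S ∉ chart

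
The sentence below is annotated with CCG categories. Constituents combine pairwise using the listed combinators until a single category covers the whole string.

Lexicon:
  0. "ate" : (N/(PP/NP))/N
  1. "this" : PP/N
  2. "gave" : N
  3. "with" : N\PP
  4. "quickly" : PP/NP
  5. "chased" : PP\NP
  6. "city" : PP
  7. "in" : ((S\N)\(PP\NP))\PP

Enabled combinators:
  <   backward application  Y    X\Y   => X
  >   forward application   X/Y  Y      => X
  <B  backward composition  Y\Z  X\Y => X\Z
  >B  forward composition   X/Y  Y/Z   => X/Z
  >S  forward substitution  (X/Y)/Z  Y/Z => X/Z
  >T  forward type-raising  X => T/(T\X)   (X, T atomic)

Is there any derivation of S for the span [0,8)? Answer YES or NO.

YES

[0,8] S   <
  [0,5] N   >
    [0,4] N/(PP/NP)   >
      [0,1] "ate" : (N/(PP/NP))/N
      [1,4] N   <
        [1,3] PP   >
          [1,2] "this" : PP/N
          [2,3] "gave" : N
        [3,4] "with" : N\PP
    [4,5] "quickly" : PP/NP
  [5,8] S\N   <
    [5,6] "chased" : PP\NP
    [6,8] (S\N)\(PP\NP)   <
      [6,7] "city" : PP
      [7,8] "in" : ((S\N)\(PP\NP))\PP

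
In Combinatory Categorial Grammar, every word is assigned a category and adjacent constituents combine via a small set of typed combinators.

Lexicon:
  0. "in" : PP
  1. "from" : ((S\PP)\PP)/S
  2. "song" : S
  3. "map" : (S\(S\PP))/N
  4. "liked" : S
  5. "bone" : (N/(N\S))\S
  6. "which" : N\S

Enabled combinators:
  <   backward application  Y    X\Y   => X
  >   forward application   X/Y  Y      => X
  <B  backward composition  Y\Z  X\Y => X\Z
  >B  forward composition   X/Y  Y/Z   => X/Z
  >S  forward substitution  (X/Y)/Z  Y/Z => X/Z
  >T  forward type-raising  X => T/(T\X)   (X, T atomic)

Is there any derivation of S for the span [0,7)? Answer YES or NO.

[0,7] S   <
  [0,3] S\PP   <
    [0,1] "in" : PP
    [1,3] (S\PP)\PP   >
      [1,2] "from" : ((S\PP)\PP)/S
      [2,3] "song" : S
  [3,7] S\(S\PP)   >
    [3,4] "map" : (S\(S\PP))/N
    [4,7] N   >
      [4,6] N/(N\S)   <
        [4,5] "liked" : S
        [5,6] "bone" : (N/(N\S))\S
      [6,7] "which" : N\S

YES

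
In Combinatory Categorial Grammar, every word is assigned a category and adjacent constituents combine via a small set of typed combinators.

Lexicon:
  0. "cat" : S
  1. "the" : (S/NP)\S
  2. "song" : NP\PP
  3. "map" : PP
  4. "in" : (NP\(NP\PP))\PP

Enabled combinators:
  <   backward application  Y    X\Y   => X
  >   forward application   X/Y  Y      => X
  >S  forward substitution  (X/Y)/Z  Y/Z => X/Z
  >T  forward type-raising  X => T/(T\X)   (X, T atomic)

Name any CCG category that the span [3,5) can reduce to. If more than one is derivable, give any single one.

NP\(NP\PP)

[0,5] S   >
  [0,2] S/NP   <
    [0,1] "cat" : S
    [1,2] "the" : (S/NP)\S
  [2,5] NP   <
    [2,3] "song" : NP\PP
    [3,5] NP\(NP\PP)   <
      [3,4] "map" : PP
      [4,5] "in" : (NP\(NP\PP))\PP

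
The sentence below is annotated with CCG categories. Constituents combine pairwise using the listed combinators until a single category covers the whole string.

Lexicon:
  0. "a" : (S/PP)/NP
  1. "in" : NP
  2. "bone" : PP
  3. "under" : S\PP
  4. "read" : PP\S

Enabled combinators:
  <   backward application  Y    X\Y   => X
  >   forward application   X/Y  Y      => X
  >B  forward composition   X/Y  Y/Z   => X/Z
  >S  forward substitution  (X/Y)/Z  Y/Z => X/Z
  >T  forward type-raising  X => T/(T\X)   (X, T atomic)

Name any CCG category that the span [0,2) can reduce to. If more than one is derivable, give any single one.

S/PP

[0,5] S   >
  [0,2] S/PP   >
    [0,1] "a" : (S/PP)/NP
    [1,2] "in" : NP
  [2,5] PP   <
    [2,4] S   <
      [2,3] "bone" : PP
      [3,4] "under" : S\PP
    [4,5] "read" : PP\S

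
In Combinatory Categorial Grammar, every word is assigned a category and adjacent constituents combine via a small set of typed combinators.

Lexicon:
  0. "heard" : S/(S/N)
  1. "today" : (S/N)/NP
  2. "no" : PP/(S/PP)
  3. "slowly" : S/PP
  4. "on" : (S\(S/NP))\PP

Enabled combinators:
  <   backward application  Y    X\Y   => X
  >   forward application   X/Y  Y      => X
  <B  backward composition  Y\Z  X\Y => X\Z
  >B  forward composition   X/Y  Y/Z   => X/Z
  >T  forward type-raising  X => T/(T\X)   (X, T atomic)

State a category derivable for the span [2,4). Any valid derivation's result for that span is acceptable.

[0,5] S   <
  [0,2] S/NP   >B
    [0,1] "heard" : S/(S/N)
    [1,2] "today" : (S/N)/NP
  [2,5] S\(S/NP)   <
    [2,4] PP   >
      [2,3] "no" : PP/(S/PP)
      [3,4] "slowly" : S/PP
    [4,5] "on" : (S\(S/NP))\PP

PP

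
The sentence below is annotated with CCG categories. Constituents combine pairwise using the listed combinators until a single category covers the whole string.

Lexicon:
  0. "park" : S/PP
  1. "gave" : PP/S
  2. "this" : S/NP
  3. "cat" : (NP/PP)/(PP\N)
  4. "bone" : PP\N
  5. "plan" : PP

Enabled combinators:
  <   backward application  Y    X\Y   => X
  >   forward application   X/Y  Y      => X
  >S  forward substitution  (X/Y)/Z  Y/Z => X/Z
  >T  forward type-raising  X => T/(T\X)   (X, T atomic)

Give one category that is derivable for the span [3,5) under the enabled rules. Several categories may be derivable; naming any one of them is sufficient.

[0,6] S   >
  [0,1] "park" : S/PP
  [1,6] PP   >
    [1,2] "gave" : PP/S
    [2,6] S   >
      [2,3] "this" : S/NP
      [3,6] NP   >
        [3,5] NP/PP   >
          [3,4] "cat" : (NP/PP)/(PP\N)
          [4,5] "bone" : PP\N
        [5,6] "plan" : PP

NP/PP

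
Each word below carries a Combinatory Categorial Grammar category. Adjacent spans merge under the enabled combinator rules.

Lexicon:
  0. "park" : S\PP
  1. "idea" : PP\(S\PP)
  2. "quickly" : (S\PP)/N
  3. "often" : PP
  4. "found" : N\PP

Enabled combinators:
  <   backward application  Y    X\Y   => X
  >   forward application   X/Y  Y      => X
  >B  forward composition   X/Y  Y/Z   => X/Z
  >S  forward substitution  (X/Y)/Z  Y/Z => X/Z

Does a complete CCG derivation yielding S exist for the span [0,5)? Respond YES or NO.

YES

[0,5] S   <
  [0,2] PP   <
    [0,1] "park" : S\PP
    [1,2] "idea" : PP\(S\PP)
  [2,5] S\PP   >
    [2,3] "quickly" : (S\PP)/N
    [3,5] N   <
      [3,4] "often" : PP
      [4,5] "found" : N\PP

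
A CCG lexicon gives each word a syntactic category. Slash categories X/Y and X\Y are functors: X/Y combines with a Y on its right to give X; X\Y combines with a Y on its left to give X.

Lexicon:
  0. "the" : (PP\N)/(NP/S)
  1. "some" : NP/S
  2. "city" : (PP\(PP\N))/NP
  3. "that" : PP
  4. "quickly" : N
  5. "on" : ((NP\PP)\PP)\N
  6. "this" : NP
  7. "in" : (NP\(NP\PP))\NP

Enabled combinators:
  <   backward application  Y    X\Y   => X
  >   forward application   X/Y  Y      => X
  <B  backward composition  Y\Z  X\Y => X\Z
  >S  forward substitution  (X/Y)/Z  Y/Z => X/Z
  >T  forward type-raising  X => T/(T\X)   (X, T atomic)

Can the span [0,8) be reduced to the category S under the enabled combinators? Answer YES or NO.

NO

(PP\N)/(NP/S) NP/S (PP\(PP\N))/NP PP N ((NP\PP)\PP)\N NP (NP\(NP\PP))\NP
CKY chart[0,8] = {N/(N\PP), NP/(NP\PP), PP, PP/(PP\PP), S/(S\PP)}; S ∉ chart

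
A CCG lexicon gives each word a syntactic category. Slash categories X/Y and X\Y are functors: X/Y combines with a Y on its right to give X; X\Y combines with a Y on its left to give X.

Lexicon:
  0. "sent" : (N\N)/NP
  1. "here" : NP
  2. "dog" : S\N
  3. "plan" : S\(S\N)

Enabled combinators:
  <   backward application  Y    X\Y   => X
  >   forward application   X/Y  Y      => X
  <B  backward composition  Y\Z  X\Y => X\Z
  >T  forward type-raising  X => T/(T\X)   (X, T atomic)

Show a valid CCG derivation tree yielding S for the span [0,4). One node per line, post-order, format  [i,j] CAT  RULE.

[0,1] (N\N)/NP  lex  "sent"
[1,2] NP  lex  "here"
[0,2] N\N  >  k=1
[2,3] S\N  lex  "dog"
[0,3] S\N  <B  k=2
[3,4] S\(S\N)  lex  "plan"
[0,4] S  <  k=3

[0,4] S   <
  [0,3] S\N   <B
    [0,2] N\N   >
      [0,1] "sent" : (N\N)/NP
      [1,2] "here" : NP
    [2,3] "dog" : S\N
  [3,4] "plan" : S\(S\N)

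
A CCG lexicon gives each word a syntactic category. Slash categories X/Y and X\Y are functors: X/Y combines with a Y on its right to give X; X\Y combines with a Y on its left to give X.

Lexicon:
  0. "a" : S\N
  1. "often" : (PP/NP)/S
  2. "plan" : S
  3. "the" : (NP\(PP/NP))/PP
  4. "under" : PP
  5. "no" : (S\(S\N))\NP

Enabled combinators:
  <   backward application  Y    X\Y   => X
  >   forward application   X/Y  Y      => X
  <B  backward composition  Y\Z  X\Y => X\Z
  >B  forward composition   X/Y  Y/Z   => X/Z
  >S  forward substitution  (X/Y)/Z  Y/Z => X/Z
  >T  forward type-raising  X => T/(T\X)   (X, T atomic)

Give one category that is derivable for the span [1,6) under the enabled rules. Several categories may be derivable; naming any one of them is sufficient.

S\(S\N)

[0,6] S   <
  [0,1] "a" : S\N
  [1,6] S\(S\N)   <
    [1,5] NP   <
      [1,3] PP/NP   >
        [1,2] "often" : (PP/NP)/S
        [2,3] "plan" : S
      [3,5] NP\(PP/NP)   >
        [3,4] "the" : (NP\(PP/NP))/PP
        [4,5] "under" : PP
    [5,6] "no" : (S\(S\N))\NP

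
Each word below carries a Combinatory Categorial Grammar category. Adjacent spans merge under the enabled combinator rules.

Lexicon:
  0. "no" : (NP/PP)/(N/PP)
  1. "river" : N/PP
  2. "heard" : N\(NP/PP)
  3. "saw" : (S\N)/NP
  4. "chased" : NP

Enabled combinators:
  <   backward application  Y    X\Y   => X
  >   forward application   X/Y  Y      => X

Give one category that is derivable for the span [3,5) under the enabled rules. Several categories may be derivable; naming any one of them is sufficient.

[0,5] S   <
  [0,3] N   <
    [0,2] NP/PP   >
      [0,1] "no" : (NP/PP)/(N/PP)
      [1,2] "river" : N/PP
    [2,3] "heard" : N\(NP/PP)
  [3,5] S\N   >
    [3,4] "saw" : (S\N)/NP
    [4,5] "chased" : NP

S\N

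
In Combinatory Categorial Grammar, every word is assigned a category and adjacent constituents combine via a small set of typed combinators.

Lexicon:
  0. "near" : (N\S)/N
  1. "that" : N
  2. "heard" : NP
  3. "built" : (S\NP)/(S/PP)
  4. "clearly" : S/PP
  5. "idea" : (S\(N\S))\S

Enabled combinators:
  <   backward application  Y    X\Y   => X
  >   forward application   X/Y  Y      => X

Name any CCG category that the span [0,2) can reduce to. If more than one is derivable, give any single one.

[0,6] S   <
  [0,2] N\S   >
    [0,1] "near" : (N\S)/N
    [1,2] "that" : N
  [2,6] S\(N\S)   <
    [2,5] S   <
      [2,3] "heard" : NP
      [3,5] S\NP   >
        [3,4] "built" : (S\NP)/(S/PP)
        [4,5] "clearly" : S/PP
    [5,6] "idea" : (S\(N\S))\S

N\S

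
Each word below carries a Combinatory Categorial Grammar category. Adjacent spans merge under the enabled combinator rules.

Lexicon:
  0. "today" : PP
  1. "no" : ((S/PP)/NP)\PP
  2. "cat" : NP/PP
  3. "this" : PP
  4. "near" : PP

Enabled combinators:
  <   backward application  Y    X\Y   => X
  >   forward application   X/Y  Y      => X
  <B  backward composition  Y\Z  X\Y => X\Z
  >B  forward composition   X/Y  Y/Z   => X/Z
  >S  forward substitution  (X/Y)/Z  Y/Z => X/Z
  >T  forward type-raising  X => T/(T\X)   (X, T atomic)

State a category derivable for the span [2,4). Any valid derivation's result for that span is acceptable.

NP

[0,5] S   >
  [0,4] S/PP   >
    [0,2] (S/PP)/NP   <
      [0,1] "today" : PP
      [1,2] "no" : ((S/PP)/NP)\PP
    [2,4] NP   >
      [2,3] "cat" : NP/PP
      [3,4] "this" : PP
  [4,5] "near" : PP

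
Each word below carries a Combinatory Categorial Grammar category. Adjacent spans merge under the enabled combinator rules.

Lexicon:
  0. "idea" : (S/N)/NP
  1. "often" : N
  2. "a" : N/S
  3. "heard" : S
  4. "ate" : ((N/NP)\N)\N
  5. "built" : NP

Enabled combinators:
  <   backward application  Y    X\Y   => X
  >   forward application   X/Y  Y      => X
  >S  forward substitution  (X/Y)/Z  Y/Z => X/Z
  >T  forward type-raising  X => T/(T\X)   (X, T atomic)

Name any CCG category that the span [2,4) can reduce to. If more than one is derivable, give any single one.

[0,6] S   >
  [0,5] S/NP   >S
    [0,1] "idea" : (S/N)/NP
    [1,5] N/NP   <
      [1,2] "often" : N
      [2,5] (N/NP)\N   <
        [2,4] N   >
          [2,3] "a" : N/S
          [3,4] "heard" : S
        [4,5] "ate" : ((N/NP)\N)\N
  [5,6] "built" : NP

N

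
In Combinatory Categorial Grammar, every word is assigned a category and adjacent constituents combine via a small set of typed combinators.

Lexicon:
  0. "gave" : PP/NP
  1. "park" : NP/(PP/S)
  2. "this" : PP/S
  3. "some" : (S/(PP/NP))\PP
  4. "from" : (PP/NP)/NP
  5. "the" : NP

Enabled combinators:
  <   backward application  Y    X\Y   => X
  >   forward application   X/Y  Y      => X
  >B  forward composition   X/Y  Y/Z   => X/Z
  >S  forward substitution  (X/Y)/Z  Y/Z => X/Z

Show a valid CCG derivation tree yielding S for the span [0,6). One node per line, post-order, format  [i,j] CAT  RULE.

[0,1] PP/NP  lex  "gave"
[1,2] NP/(PP/S)  lex  "park"
[2,3] PP/S  lex  "this"
[1,3] NP  >  k=2
[0,3] PP  >  k=1
[3,4] (S/(PP/NP))\PP  lex  "some"
[0,4] S/(PP/NP)  <  k=3
[4,5] (PP/NP)/NP  lex  "from"
[0,5] S/NP  >B  k=4
[5,6] NP  lex  "the"
[0,6] S  >  k=5

[0,6] S   >
  [0,5] S/NP   >B
    [0,4] S/(PP/NP)   <
      [0,3] PP   >
        [0,1] "gave" : PP/NP
        [1,3] NP   >
          [1,2] "park" : NP/(PP/S)
          [2,3] "this" : PP/S
      [3,4] "some" : (S/(PP/NP))\PP
    [4,5] "from" : (PP/NP)/NP
  [5,6] "the" : NP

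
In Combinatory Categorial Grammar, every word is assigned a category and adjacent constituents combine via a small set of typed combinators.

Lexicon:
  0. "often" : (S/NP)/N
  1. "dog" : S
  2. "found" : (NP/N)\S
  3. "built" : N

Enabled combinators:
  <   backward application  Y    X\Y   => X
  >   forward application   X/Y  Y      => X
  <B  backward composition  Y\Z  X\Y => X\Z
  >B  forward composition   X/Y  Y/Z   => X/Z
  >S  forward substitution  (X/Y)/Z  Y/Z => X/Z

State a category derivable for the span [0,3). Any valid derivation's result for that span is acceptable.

S/N

[0,4] S   >
  [0,3] S/N   >S
    [0,1] "often" : (S/NP)/N
    [1,3] NP/N   <
      [1,2] "dog" : S
      [2,3] "found" : (NP/N)\S
  [3,4] "built" : N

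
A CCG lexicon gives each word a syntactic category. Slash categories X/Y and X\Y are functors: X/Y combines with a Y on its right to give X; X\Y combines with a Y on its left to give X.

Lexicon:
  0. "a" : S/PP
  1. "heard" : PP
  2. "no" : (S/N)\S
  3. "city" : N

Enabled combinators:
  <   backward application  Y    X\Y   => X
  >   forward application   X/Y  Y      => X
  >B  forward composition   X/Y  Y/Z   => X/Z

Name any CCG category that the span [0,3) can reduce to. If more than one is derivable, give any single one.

S/N

[0,4] S   >
  [0,3] S/N   <
    [0,2] S   >
      [0,1] "a" : S/PP
      [1,2] "heard" : PP
    [2,3] "no" : (S/N)\S
  [3,4] "city" : N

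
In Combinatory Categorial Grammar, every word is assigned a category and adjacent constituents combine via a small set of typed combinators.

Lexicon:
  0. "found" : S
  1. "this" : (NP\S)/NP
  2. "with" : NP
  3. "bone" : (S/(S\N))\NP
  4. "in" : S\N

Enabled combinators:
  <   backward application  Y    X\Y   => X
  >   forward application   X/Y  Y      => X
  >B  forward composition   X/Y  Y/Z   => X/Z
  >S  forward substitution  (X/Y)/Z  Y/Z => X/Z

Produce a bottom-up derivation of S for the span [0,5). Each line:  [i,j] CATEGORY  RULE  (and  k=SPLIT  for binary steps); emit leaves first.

[0,1] S  lex  "found"
[1,2] (NP\S)/NP  lex  "this"
[2,3] NP  lex  "with"
[1,3] NP\S  >  k=2
[0,3] NP  <  k=1
[3,4] (S/(S\N))\NP  lex  "bone"
[0,4] S/(S\N)  <  k=3
[4,5] S\N  lex  "in"
[0,5] S  >  k=4

[0,5] S   >
  [0,4] S/(S\N)   <
    [0,3] NP   <
      [0,1] "found" : S
      [1,3] NP\S   >
        [1,2] "this" : (NP\S)/NP
        [2,3] "with" : NP
    [3,4] "bone" : (S/(S\N))\NP
  [4,5] "in" : S\N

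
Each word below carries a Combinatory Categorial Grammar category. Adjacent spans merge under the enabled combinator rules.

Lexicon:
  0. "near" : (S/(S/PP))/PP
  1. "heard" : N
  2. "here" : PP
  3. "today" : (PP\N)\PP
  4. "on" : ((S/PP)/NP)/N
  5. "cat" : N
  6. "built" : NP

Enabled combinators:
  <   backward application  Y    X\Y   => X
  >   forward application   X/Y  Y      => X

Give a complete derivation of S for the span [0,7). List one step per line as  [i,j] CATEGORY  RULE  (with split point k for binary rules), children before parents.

[0,1] (S/(S/PP))/PP  lex  "near"
[1,2] N  lex  "heard"
[2,3] PP  lex  "here"
[3,4] (PP\N)\PP  lex  "today"
[2,4] PP\N  <  k=3
[1,4] PP  <  k=2
[0,4] S/(S/PP)  >  k=1
[4,5] ((S/PP)/NP)/N  lex  "on"
[5,6] N  lex  "cat"
[4,6] (S/PP)/NP  >  k=5
[6,7] NP  lex  "built"
[4,7] S/PP  >  k=6
[0,7] S  >  k=4

[0,7] S   >
  [0,4] S/(S/PP)   >
    [0,1] "near" : (S/(S/PP))/PP
    [1,4] PP   <
      [1,2] "heard" : N
      [2,4] PP\N   <
        [2,3] "here" : PP
        [3,4] "today" : (PP\N)\PP
  [4,7] S/PP   >
    [4,6] (S/PP)/NP   >
      [4,5] "on" : ((S/PP)/NP)/N
      [5,6] "cat" : N
    [6,7] "built" : NP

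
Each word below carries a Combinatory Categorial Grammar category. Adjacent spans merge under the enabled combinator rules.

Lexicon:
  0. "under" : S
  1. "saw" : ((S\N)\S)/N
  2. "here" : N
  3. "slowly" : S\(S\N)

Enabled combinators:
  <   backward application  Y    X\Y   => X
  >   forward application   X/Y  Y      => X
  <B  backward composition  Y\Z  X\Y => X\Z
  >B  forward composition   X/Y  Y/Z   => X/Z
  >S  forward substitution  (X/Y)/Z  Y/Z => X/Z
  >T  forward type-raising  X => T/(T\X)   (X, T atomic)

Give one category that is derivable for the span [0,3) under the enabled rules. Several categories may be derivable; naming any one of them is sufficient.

S\N

[0,4] S   <
  [0,3] S\N   <
    [0,1] "under" : S
    [1,3] (S\N)\S   >
      [1,2] "saw" : ((S\N)\S)/N
      [2,3] "here" : N
  [3,4] "slowly" : S\(S\N)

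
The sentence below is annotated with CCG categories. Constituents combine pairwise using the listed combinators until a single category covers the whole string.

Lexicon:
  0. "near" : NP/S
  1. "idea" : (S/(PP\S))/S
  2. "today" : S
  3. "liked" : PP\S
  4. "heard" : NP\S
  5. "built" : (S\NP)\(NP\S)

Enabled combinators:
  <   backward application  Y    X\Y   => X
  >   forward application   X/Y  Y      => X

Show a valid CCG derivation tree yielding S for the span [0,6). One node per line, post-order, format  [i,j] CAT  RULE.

[0,6] S   <
  [0,4] NP   >
    [0,1] "near" : NP/S
    [1,4] S   >
      [1,3] S/(PP\S)   >
        [1,2] "idea" : (S/(PP\S))/S
        [2,3] "today" : S
      [3,4] "liked" : PP\S
  [4,6] S\NP   <
    [4,5] "heard" : NP\S
    [5,6] "built" : (S\NP)\(NP\S)

[0,1] NP/S  lex  "near"
[1,2] (S/(PP\S))/S  lex  "idea"
[2,3] S  lex  "today"
[1,3] S/(PP\S)  >  k=2
[3,4] PP\S  lex  "liked"
[1,4] S  >  k=3
[0,4] NP  >  k=1
[4,5] NP\S  lex  "heard"
[5,6] (S\NP)\(NP\S)  lex  "built"
[4,6] S\NP  <  k=5
[0,6] S  <  k=4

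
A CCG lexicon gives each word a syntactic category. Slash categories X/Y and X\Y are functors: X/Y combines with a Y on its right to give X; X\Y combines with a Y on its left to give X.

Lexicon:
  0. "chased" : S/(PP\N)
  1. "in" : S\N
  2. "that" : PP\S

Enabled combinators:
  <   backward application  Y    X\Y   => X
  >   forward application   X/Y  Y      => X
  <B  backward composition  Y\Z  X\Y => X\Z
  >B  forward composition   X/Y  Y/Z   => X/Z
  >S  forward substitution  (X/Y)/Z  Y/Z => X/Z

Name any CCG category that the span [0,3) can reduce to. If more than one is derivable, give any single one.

S

[0,3] S   >
  [0,1] "chased" : S/(PP\N)
  [1,3] PP\N   <B
    [1,2] "in" : S\N
    [2,3] "that" : PP\S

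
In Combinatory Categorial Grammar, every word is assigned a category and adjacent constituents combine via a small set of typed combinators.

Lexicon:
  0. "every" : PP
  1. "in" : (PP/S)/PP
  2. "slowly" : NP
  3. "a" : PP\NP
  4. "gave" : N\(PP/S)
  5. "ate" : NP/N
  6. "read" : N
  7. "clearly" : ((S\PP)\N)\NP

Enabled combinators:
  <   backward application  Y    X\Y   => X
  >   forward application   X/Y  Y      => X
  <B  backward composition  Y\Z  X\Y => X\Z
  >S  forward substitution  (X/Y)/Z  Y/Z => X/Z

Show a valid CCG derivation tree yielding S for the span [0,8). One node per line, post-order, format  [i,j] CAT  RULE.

[0,8] S   <
  [0,1] "every" : PP
  [1,8] S\PP   <
    [1,5] N   <
      [1,4] PP/S   >
        [1,2] "in" : (PP/S)/PP
        [2,4] PP   <
          [2,3] "slowly" : NP
          [3,4] "a" : PP\NP
      [4,5] "gave" : N\(PP/S)
    [5,8] (S\PP)\N   <
      [5,7] NP   >
        [5,6] "ate" : NP/N
        [6,7] "read" : N
      [7,8] "clearly" : ((S\PP)\N)\NP

[0,1] PP  lex  "every"
[1,2] (PP/S)/PP  lex  "in"
[2,3] NP  lex  "slowly"
[3,4] PP\NP  lex  "a"
[2,4] PP  <  k=3
[1,4] PP/S  >  k=2
[4,5] N\(PP/S)  lex  "gave"
[1,5] N  <  k=4
[5,6] NP/N  lex  "ate"
[6,7] N  lex  "read"
[5,7] NP  >  k=6
[7,8] ((S\PP)\N)\NP  lex  "clearly"
[5,8] (S\PP)\N  <  k=7
[1,8] S\PP  <  k=5
[0,8] S  <  k=1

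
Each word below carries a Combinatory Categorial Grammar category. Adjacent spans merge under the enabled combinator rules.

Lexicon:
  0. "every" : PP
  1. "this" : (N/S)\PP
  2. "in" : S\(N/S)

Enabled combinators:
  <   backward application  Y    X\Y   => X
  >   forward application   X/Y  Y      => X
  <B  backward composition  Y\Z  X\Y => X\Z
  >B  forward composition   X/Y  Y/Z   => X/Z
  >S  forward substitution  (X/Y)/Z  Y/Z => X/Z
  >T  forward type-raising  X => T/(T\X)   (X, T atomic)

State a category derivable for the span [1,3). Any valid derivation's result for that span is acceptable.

S\PP

[0,3] S   <
  [0,1] "every" : PP
  [1,3] S\PP   <B
    [1,2] "this" : (N/S)\PP
    [2,3] "in" : S\(N/S)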